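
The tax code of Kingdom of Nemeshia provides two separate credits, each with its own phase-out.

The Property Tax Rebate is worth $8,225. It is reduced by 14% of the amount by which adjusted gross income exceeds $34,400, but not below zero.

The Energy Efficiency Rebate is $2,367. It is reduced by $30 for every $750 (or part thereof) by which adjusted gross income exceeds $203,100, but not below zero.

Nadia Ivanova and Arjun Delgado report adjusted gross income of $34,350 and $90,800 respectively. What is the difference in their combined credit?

Nadia ($34,350): Property Tax Rebate: $34,350 is at or below the $34,400 threshold, so the full $8,225 applies. Energy Efficiency Rebate: $34,350 is at or below the $203,100 threshold, so the full $2,367 applies. total $8,225 + $2,367 = $10,592
Arjun ($90,800): Property Tax Rebate: 14% of the $56,400 excess over $34,400 is $7,896; credit = $8,225 − $7,896 = $329. Energy Efficiency Rebate: $90,800 is at or below the $203,100 threshold, so the full $2,367 applies. total $329 + $2,367 = $2,696
Difference: |$10,592 − $2,696| = $7,896.

$7,896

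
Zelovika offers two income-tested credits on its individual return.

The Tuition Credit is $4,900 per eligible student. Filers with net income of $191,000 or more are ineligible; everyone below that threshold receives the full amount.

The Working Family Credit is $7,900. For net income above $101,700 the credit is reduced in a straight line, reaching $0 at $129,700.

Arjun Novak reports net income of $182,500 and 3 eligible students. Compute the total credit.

$14,700

Tuition Credit: base = 3 × $4,900 = $14,700. $182,500 is below the $191,000 cutoff, so the full $14,700 applies.
Working Family Credit: $182,500 is at or above $129,700, so the credit is $0.
Total: $14,700 + $0 = $14,700.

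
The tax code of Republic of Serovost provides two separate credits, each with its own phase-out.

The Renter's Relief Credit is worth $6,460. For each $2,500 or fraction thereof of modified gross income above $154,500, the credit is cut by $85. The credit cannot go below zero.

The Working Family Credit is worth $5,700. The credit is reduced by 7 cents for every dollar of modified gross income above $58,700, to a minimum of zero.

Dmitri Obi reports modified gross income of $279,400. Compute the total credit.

$2,210

Renter's Relief Credit: income exceeds $154,500 by $124,900, which is 50 full-or-partial $2,500 increments; reduction = 50 × $85 = $4,250, leaving $2,210.
Working Family Credit: 7% of the $220,700 excess over $58,700 is $15,449 ≥ base, so the credit is $0.
Total: $2,210 + $0 = $2,210.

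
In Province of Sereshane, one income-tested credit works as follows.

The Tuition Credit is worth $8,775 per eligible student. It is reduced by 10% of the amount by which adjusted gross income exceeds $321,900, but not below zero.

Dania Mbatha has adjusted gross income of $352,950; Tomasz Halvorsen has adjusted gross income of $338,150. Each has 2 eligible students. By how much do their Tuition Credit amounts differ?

$1,480

Dania ($352,950): Tuition Credit: base = 2 × $8,775 = $17,550. 10% of the $31,050 excess over $321,900 is $3,105; credit = $17,550 − $3,105 = $14,445.
Tomasz ($338,150): Tuition Credit: base = 2 × $8,775 = $17,550. 10% of the $16,250 excess over $321,900 is $1,625; credit = $17,550 − $1,625 = $15,925.
Difference: |$14,445 − $15,925| = $1,480.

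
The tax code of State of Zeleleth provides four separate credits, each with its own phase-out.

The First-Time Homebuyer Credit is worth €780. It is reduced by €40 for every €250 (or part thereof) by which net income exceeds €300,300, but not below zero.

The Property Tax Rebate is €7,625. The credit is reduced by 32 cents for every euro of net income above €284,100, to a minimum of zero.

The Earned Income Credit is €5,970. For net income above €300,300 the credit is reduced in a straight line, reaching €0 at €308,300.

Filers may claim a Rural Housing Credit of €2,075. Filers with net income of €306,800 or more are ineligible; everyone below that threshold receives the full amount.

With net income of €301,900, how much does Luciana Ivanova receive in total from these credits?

First-Time Homebuyer Credit: income exceeds €300,300 by €1,600, which is 7 full-or-partial €250 increments; reduction = 7 × €40 = €280, leaving €500.
Property Tax Rebate: 32% of the €17,800 excess over €284,100 is €5,696; credit = €7,625 − €5,696 = €1,929.
Earned Income Credit: €301,900 is €1,600 into a €8,000 phase-out range, leaving 6,400/8,000 of the credit: €5,970 × 6,400/8,000 = €4,776.
Rural Housing Credit: €301,900 is below the €306,800 cutoff, so the full €2,075 applies.
Total: €500 + €1,929 + €4,776 + €2,075 = €9,280.

€9,280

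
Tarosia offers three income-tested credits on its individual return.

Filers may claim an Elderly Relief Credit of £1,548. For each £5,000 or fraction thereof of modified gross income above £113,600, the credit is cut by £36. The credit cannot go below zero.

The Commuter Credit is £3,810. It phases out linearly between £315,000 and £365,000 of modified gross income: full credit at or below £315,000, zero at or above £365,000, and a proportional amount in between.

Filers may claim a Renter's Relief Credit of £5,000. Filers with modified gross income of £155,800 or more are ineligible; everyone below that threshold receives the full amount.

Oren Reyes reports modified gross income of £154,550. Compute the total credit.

Elderly Relief Credit: income exceeds £113,600 by £40,950, which is 9 full-or-partial £5,000 increments; reduction = 9 × £36 = £324, leaving £1,224.
Commuter Credit: £154,550 is at or below the £315,000 threshold, so the full £3,810 applies.
Renter's Relief Credit: £154,550 is below the £155,800 cutoff, so the full £5,000 applies.
Total: £1,224 + £3,810 + £5,000 = £10,034.

£10,034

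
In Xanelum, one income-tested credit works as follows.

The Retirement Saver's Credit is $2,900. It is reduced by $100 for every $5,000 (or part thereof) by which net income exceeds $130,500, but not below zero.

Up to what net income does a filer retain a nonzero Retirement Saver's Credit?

$270,500

After 28 increments the reduction is 28 × $100 = $2,800, leaving $100; one more increment wipes it out. Increment 28 ends at excess 28 × $5,000 = $140,000, so the highest qualifying income is $130,500 + $140,000 = $270,500.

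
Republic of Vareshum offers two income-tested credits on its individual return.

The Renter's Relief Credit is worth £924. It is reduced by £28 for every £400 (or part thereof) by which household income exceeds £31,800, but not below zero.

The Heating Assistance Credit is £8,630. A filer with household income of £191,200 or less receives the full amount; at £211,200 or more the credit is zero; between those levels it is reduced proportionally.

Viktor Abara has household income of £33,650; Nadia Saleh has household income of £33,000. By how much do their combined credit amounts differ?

Viktor (£33,650): Renter's Relief Credit: income exceeds £31,800 by £1,850, which is 5 full-or-partial £400 increments; reduction = 5 × £28 = £140, leaving £784. Heating Assistance Credit: £33,650 is at or below the £191,200 threshold, so the full £8,630 applies. total £784 + £8,630 = £9,414
Nadia (£33,000): Renter's Relief Credit: income exceeds £31,800 by £1,200, which is 3 full-or-partial £400 increments; reduction = 3 × £28 = £84, leaving £840. Heating Assistance Credit: £33,000 is at or below the £191,200 threshold, so the full £8,630 applies. total £840 + £8,630 = £9,470
Difference: |£9,414 − £9,470| = £56.

£56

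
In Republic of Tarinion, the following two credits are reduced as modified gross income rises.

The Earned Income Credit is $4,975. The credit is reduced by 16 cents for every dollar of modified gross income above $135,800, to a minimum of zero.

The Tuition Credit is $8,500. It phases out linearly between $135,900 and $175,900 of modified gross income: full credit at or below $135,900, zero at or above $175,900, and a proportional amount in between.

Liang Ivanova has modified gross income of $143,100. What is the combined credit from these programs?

$10,777

Earned Income Credit: 16% of the $7,300 excess over $135,800 is $1,168; credit = $4,975 − $1,168 = $3,807.
Tuition Credit: $143,100 is $7,200 into a $40,000 phase-out range, leaving 32,800/40,000 of the credit: $8,500 × 32,800/40,000 = $6,970.
Total: $3,807 + $6,970 = $10,777.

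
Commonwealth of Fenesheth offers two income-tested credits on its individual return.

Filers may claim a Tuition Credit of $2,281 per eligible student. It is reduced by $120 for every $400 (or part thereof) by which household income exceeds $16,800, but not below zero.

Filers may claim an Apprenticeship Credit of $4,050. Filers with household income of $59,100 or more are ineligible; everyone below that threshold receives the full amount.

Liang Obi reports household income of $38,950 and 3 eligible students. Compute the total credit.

$4,173

Tuition Credit: base = 3 × $2,281 = $6,843. income exceeds $16,800 by $22,150, which is 56 full-or-partial $400 increments; reduction = 56 × $120 = $6,720, leaving $123.
Apprenticeship Credit: $38,950 is below the $59,100 cutoff, so the full $4,050 applies.
Total: $123 + $4,050 = $4,173.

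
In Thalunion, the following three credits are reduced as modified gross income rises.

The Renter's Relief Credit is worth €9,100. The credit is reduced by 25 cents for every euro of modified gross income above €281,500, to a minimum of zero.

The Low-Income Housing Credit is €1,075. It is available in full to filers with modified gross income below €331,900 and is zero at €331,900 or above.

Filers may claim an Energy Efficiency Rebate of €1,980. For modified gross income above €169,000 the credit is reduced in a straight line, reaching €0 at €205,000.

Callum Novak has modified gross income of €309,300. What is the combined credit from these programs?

€3,225

Renter's Relief Credit: 25% of the €27,800 excess over €281,500 is €6,950; credit = €9,100 − €6,950 = €2,150.
Low-Income Housing Credit: €309,300 is below the €331,900 cutoff, so the full €1,075 applies.
Energy Efficiency Rebate: €309,300 is at or above €205,000, so the credit is €0.
Total: €2,150 + €1,075 + €0 = €3,225.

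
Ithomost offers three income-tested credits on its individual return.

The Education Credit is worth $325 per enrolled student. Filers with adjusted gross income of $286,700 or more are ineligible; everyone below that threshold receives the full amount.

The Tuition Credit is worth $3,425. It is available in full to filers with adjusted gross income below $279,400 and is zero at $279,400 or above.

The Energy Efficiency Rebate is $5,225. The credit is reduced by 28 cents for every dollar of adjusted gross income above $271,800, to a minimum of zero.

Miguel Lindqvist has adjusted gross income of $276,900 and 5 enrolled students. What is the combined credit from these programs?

Education Credit: base = 5 × $325 = $1,625. $276,900 is below the $286,700 cutoff, so the full $1,625 applies.
Tuition Credit: $276,900 is below the $279,400 cutoff, so the full $3,425 applies.
Energy Efficiency Rebate: 28% of the $5,100 excess over $271,800 is $1,428; credit = $5,225 − $1,428 = $3,797.
Total: $1,625 + $3,425 + $3,797 = $8,847.

$8,847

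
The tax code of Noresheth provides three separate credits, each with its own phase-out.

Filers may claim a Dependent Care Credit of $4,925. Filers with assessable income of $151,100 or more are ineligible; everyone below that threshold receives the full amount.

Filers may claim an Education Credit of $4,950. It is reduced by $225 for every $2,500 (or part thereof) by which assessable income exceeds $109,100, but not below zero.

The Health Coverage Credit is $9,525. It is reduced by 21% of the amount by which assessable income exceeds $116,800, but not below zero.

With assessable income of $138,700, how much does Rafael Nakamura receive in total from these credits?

Dependent Care Credit: $138,700 is below the $151,100 cutoff, so the full $4,925 applies.
Education Credit: income exceeds $109,100 by $29,600, which is 12 full-or-partial $2,500 increments; reduction = 12 × $225 = $2,700, leaving $2,250.
Health Coverage Credit: 21% of the $21,900 excess over $116,800 is $4,599; credit = $9,525 − $4,599 = $4,926.
Total: $4,925 + $2,250 + $4,926 = $12,101.

$12,101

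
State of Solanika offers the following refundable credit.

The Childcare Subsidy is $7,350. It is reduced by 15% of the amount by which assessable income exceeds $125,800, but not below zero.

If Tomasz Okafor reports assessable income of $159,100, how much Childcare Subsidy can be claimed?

Childcare Subsidy: 15% of the $33,300 excess over $125,800 is $4,995; credit = $7,350 − $4,995 = $2,355.

$2,355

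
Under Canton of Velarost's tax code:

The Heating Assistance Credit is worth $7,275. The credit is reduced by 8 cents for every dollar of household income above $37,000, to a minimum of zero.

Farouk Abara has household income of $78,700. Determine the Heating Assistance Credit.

Heating Assistance Credit: 8% of the $41,700 excess over $37,000 is $3,336; credit = $7,275 − $3,336 = $3,939.

$3,939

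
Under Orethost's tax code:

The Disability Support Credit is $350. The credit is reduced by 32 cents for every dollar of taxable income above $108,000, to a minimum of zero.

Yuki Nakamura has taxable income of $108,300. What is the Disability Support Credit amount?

Disability Support Credit: 32% of the $300 excess over $108,000 is $96; credit = $350 − $96 = $254.

$254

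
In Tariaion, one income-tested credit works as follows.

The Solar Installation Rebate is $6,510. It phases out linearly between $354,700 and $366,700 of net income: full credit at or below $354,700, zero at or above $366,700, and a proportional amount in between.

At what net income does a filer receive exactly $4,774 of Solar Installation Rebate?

$357,900

$4,774 is 4,774/6,510 of the full $6,510, so 1,736/6,510 of the $12,000 range has been used: income = $354,700 + $12,000 × 1,736/6,510 = $357,900.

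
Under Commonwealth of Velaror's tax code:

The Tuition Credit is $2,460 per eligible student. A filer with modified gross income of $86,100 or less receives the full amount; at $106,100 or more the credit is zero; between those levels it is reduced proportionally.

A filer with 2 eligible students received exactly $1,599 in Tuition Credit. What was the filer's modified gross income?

$99,600

Full credit = 2 × $2,460 = $4,920.
$1,599 is 1,599/4,920 of the full $4,920, so 3,321/4,920 of the $20,000 range has been used: income = $86,100 + $20,000 × 3,321/4,920 = $99,600.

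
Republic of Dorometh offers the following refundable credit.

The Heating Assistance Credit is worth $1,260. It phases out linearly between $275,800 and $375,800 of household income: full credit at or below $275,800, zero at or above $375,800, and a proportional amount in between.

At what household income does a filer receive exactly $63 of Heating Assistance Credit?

$370,800

$63 is 63/1,260 of the full $1,260, so 1,197/1,260 of the $100,000 range has been used: income = $275,800 + $100,000 × 1,197/1,260 = $370,800.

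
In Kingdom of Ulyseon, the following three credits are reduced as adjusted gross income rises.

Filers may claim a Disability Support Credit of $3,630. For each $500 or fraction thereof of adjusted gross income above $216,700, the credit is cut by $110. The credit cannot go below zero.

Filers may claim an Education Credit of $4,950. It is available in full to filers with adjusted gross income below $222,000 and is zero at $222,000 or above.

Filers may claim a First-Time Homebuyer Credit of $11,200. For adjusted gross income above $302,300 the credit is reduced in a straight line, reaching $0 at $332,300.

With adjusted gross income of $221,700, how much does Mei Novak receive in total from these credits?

$18,680

Disability Support Credit: income exceeds $216,700 by $5,000, which is 10 full-or-partial $500 increments; reduction = 10 × $110 = $1,100, leaving $2,530.
Education Credit: $221,700 is below the $222,000 cutoff, so the full $4,950 applies.
First-Time Homebuyer Credit: $221,700 is at or below the $302,300 threshold, so the full $11,200 applies.
Total: $2,530 + $4,950 + $11,200 = $18,680.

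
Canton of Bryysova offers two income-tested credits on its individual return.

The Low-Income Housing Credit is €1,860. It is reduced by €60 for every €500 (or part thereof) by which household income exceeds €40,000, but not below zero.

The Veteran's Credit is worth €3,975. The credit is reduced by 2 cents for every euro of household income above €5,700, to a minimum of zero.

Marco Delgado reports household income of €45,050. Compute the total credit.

€4,388

Low-Income Housing Credit: income exceeds €40,000 by €5,050, which is 11 full-or-partial €500 increments; reduction = 11 × €60 = €660, leaving €1,200.
Veteran's Credit: 2% of the €39,350 excess over €5,700 is €787; credit = €3,975 − €787 = €3,188.
Total: €1,200 + €3,188 = €4,388.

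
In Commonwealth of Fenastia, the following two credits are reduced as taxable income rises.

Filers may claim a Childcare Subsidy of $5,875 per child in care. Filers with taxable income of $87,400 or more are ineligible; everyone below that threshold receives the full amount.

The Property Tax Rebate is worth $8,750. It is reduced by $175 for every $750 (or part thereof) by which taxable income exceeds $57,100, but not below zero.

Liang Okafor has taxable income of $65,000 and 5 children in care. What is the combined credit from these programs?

$36,200

Childcare Subsidy: base = 5 × $5,875 = $29,375. $65,000 is below the $87,400 cutoff, so the full $29,375 applies.
Property Tax Rebate: income exceeds $57,100 by $7,900, which is 11 full-or-partial $750 increments; reduction = 11 × $175 = $1,925, leaving $6,825.
Total: $29,375 + $6,825 = $36,200.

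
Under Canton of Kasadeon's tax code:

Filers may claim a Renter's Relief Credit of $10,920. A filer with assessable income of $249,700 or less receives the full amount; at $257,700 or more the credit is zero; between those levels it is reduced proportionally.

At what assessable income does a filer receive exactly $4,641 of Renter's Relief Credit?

$254,300

$4,641 is 4,641/10,920 of the full $10,920, so 6,279/10,920 of the $8,000 range has been used: income = $249,700 + $8,000 × 6,279/10,920 = $254,300.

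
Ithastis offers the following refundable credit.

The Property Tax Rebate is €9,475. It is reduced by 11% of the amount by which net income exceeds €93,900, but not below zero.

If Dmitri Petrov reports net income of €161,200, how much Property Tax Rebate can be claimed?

Property Tax Rebate: 11% of the €67,300 excess over €93,900 is €7,403; credit = €9,475 − €7,403 = €2,072.

€2,072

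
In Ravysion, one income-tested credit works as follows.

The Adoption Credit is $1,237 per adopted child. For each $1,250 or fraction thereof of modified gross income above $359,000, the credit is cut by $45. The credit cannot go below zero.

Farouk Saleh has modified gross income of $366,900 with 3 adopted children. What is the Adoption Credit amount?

Adoption Credit: base = 3 × $1,237 = $3,711. income exceeds $359,000 by $7,900, which is 7 full-or-partial $1,250 increments; reduction = 7 × $45 = $315, leaving $3,396.

$3,396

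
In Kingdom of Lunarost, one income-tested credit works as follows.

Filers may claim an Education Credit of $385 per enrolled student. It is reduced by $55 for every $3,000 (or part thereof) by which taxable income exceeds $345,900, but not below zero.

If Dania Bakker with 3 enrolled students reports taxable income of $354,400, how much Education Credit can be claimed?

$990

Education Credit: base = 3 × $385 = $1,155. income exceeds $345,900 by $8,500, which is 3 full-or-partial $3,000 increments; reduction = 3 × $55 = $165, leaving $990.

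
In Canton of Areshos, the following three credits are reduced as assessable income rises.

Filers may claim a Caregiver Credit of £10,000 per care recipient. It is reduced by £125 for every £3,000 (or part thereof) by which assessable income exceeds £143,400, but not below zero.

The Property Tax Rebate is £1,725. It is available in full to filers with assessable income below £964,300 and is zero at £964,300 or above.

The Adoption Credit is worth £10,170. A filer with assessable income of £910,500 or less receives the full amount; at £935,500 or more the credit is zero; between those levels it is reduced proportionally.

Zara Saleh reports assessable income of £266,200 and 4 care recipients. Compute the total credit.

Caregiver Credit: base = 4 × £10,000 = £40,000. income exceeds £143,400 by £122,800, which is 41 full-or-partial £3,000 increments; reduction = 41 × £125 = £5,125, leaving £34,875.
Property Tax Rebate: £266,200 is below the £964,300 cutoff, so the full £1,725 applies.
Adoption Credit: £266,200 is at or below the £910,500 threshold, so the full £10,170 applies.
Total: £34,875 + £1,725 + £10,170 = £46,770.

£46,770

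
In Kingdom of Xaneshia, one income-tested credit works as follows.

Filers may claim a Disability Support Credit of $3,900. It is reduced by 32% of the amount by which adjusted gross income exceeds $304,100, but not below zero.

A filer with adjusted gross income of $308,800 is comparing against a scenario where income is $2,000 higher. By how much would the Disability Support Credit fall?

$640

At $308,800 — 32% of the $4,700 excess over $304,100 is $1,504; credit = $3,900 − $1,504 = $2,396.
At $310,800 — 32% of the $6,700 excess over $304,100 is $2,144; credit = $3,900 − $2,144 = $1,756.
Lost: $2,396 − $1,756 = $640.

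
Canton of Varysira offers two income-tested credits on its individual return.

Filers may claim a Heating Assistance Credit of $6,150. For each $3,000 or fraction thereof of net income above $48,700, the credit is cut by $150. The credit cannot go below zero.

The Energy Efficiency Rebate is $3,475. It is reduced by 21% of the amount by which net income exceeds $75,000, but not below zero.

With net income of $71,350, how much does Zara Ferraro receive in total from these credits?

Heating Assistance Credit: income exceeds $48,700 by $22,650, which is 8 full-or-partial $3,000 increments; reduction = 8 × $150 = $1,200, leaving $4,950.
Energy Efficiency Rebate: $71,350 is at or below the $75,000 threshold, so the full $3,475 applies.
Total: $4,950 + $3,475 = $8,425.

$8,425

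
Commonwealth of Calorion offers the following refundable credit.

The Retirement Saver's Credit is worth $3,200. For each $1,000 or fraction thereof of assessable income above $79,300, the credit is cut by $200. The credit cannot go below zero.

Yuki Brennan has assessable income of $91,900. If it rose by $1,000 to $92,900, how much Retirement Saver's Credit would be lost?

$200

At $91,900 — income exceeds $79,300 by $12,600, which is 13 full-or-partial $1,000 increments; reduction = 13 × $200 = $2,600, leaving $600.
At $92,900 — income exceeds $79,300 by $13,600, which is 14 full-or-partial $1,000 increments; reduction = 14 × $200 = $2,800, leaving $400.
Lost: $600 − $400 = $200.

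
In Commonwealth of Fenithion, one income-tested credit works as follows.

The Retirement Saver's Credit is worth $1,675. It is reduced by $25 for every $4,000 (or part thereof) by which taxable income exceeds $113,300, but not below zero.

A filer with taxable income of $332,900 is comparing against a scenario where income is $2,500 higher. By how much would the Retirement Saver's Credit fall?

At $332,900 — income exceeds $113,300 by $219,600, which is 55 full-or-partial $4,000 increments; reduction = 55 × $25 = $1,375, leaving $300.
At $335,400 — income exceeds $113,300 by $222,100, which is 56 full-or-partial $4,000 increments; reduction = 56 × $25 = $1,400, leaving $275.
Lost: $300 − $275 = $25.

$25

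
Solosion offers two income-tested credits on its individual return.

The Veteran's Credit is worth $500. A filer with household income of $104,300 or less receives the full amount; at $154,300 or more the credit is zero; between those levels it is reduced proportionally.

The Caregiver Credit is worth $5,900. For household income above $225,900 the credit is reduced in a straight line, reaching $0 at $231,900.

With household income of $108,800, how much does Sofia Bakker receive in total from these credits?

Veteran's Credit: $108,800 is $4,500 into a $50,000 phase-out range, leaving 45,500/50,000 of the credit: $500 × 45,500/50,000 = $455.
Caregiver Credit: $108,800 is at or below the $225,900 threshold, so the full $5,900 applies.
Total: $455 + $5,900 = $6,355.

$6,355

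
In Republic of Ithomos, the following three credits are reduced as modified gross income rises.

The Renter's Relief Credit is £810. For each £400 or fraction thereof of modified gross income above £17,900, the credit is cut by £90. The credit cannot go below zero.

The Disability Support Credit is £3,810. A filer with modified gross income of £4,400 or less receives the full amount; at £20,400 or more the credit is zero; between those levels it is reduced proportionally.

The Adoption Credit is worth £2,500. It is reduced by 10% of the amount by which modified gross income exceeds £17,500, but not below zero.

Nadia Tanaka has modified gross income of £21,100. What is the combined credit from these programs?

£2,230

Renter's Relief Credit: income exceeds £17,900 by £3,200, which is 8 full-or-partial £400 increments; reduction = 8 × £90 = £720, leaving £90.
Disability Support Credit: £21,100 is at or above £20,400, so the credit is £0.
Adoption Credit: 10% of the £3,600 excess over £17,500 is £360; credit = £2,500 − £360 = £2,140.
Total: £90 + £0 + £2,140 = £2,230.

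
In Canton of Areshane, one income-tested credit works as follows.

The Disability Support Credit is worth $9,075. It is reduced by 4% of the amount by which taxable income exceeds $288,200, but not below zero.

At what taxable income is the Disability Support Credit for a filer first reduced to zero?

The credit falls by 4% of each dollar above $288,200, so it reaches zero when the excess is $9,075 / 4% = $226,875: income = $288,200 + $226,875 = $515,075.

$515,075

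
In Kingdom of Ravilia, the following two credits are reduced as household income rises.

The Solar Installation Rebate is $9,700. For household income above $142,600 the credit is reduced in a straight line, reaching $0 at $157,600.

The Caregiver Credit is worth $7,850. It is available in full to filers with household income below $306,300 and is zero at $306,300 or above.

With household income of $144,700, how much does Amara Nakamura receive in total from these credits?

Solar Installation Rebate: $144,700 is $2,100 into a $15,000 phase-out range, leaving 12,900/15,000 of the credit: $9,700 × 12,900/15,000 = $8,342.
Caregiver Credit: $144,700 is below the $306,300 cutoff, so the full $7,850 applies.
Total: $8,342 + $7,850 = $16,192.

$16,192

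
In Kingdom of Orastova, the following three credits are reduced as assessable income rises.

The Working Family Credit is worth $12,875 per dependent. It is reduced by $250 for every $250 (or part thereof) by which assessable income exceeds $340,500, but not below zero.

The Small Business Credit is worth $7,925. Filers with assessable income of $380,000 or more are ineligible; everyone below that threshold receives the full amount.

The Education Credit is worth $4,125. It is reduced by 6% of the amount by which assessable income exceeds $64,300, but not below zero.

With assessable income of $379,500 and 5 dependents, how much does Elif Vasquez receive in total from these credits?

Working Family Credit: base = 5 × $12,875 = $64,375. income exceeds $340,500 by $39,000, which is 156 full-or-partial $250 increments; reduction = 156 × $250 = $39,000, leaving $25,375.
Small Business Credit: $379,500 is below the $380,000 cutoff, so the full $7,925 applies.
Education Credit: 6% of the $315,200 excess over $64,300 is $18,912 ≥ base, so the credit is $0.
Total: $25,375 + $7,925 + $0 = $33,300.

$33,300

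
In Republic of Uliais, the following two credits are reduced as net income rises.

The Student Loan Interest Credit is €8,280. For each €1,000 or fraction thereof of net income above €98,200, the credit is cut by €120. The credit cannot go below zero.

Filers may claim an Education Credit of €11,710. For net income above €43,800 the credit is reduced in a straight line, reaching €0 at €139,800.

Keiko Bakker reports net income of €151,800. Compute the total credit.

Student Loan Interest Credit: income exceeds €98,200 by €53,600, which is 54 full-or-partial €1,000 increments; reduction = 54 × €120 = €6,480, leaving €1,800.
Education Credit: €151,800 is at or above €139,800, so the credit is €0.
Total: €1,800 + €0 = €1,800.

€1,800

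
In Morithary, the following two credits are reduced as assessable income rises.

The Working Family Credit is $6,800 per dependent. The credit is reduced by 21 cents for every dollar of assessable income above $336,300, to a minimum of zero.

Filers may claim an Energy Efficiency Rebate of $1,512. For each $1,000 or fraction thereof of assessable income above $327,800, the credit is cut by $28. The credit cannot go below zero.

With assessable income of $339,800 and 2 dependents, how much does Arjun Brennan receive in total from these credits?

Working Family Credit: base = 2 × $6,800 = $13,600. 21% of the $3,500 excess over $336,300 is $735; credit = $13,600 − $735 = $12,865.
Energy Efficiency Rebate: income exceeds $327,800 by $12,000, which is 12 full-or-partial $1,000 increments; reduction = 12 × $28 = $336, leaving $1,176.
Total: $12,865 + $1,176 = $14,041.

$14,041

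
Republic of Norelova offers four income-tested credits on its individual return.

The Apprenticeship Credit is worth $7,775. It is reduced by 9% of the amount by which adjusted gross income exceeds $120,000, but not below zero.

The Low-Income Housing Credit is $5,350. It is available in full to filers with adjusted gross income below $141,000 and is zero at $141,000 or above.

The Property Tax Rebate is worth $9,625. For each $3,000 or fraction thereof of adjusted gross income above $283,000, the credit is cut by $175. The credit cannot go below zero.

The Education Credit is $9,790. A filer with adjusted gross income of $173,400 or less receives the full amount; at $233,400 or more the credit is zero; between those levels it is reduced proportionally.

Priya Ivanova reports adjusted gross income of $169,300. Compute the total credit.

Apprenticeship Credit: 9% of the $49,300 excess over $120,000 is $4,437; credit = $7,775 − $4,437 = $3,338.
Low-Income Housing Credit: $169,300 meets or exceeds the $141,000 cutoff, so the credit is $0.
Property Tax Rebate: $169,300 is at or below the $283,000 threshold, so the full $9,625 applies.
Education Credit: $169,300 is at or below the $173,400 threshold, so the full $9,790 applies.
Total: $3,338 + $0 + $9,625 + $9,790 = $22,753.

$22,753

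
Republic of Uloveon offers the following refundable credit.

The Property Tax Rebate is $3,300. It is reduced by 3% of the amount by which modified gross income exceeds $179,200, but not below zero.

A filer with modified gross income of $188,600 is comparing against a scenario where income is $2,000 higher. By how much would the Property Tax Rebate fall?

At $188,600 — 3% of the $9,400 excess over $179,200 is $282; credit = $3,300 − $282 = $3,018.
At $190,600 — 3% of the $11,400 excess over $179,200 is $342; credit = $3,300 − $342 = $2,958.
Lost: $3,018 − $2,958 = $60.

$60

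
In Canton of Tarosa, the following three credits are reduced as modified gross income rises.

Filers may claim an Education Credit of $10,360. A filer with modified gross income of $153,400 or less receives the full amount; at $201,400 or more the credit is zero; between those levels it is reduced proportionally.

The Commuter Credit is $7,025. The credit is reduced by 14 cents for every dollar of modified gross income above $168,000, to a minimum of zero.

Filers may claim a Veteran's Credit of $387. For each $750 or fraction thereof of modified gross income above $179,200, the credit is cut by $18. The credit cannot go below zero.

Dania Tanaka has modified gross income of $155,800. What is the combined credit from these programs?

$17,254

Education Credit: $155,800 is $2,400 into a $48,000 phase-out range, leaving 45,600/48,000 of the credit: $10,360 × 45,600/48,000 = $9,842.
Commuter Credit: $155,800 is at or below the $168,000 threshold, so the full $7,025 applies.
Veteran's Credit: $155,800 is at or below the $179,200 threshold, so the full $387 applies.
Total: $9,842 + $7,025 + $387 = $17,254.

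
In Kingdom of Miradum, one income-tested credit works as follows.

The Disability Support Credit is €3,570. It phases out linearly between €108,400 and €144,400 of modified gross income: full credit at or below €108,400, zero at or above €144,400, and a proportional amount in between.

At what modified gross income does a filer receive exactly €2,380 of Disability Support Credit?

€2,380 is 2,380/3,570 of the full €3,570, so 1,190/3,570 of the €36,000 range has been used: income = €108,400 + €36,000 × 1,190/3,570 = €120,400.

€120,400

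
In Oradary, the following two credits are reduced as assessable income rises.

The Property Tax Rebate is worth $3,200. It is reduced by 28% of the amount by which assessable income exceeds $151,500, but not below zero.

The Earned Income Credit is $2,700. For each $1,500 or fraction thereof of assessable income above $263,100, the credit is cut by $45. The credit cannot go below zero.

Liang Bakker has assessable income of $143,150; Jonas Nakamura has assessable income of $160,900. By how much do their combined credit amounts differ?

$2,632

Liang ($143,150): Property Tax Rebate: $143,150 is at or below the $151,500 threshold, so the full $3,200 applies. Earned Income Credit: $143,150 is at or below the $263,100 threshold, so the full $2,700 applies. total $3,200 + $2,700 = $5,900
Jonas ($160,900): Property Tax Rebate: 28% of the $9,400 excess over $151,500 is $2,632; credit = $3,200 − $2,632 = $568. Earned Income Credit: $160,900 is at or below the $263,100 threshold, so the full $2,700 applies. total $568 + $2,700 = $3,268
Difference: |$5,900 − $3,268| = $2,632.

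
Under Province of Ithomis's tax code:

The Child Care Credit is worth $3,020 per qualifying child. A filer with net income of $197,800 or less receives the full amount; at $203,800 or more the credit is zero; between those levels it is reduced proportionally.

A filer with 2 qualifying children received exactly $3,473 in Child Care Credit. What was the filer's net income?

$200,350

Full credit = 2 × $3,020 = $6,040.
$3,473 is 3,473/6,040 of the full $6,040, so 2,567/6,040 of the $6,000 range has been used: income = $197,800 + $6,000 × 2,567/6,040 = $200,350.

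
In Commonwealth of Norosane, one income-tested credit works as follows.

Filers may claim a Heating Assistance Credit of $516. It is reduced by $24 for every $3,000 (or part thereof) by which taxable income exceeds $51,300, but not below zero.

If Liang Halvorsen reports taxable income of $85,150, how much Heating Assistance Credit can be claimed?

Heating Assistance Credit: income exceeds $51,300 by $33,850, which is 12 full-or-partial $3,000 increments; reduction = 12 × $24 = $288, leaving $228.

$228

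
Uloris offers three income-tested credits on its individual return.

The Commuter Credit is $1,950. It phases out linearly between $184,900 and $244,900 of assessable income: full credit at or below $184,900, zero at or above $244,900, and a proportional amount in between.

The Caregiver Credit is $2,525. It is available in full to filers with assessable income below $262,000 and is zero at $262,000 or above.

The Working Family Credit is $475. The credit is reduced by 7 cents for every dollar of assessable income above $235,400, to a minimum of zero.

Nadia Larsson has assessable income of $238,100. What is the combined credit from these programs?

$3,032

Commuter Credit: $238,100 is $53,200 into a $60,000 phase-out range, leaving 6,800/60,000 of the credit: $1,950 × 6,800/60,000 = $221.
Caregiver Credit: $238,100 is below the $262,000 cutoff, so the full $2,525 applies.
Working Family Credit: 7% of the $2,700 excess over $235,400 is $189; credit = $475 − $189 = $286.
Total: $221 + $2,525 + $286 = $3,032.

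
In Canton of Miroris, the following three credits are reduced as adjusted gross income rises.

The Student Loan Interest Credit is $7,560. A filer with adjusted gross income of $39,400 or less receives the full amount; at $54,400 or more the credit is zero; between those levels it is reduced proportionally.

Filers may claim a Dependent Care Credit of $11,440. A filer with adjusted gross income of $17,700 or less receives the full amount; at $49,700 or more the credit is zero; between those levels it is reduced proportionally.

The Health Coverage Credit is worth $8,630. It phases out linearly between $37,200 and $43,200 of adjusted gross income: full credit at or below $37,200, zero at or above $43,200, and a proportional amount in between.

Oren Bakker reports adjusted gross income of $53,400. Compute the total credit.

$504

Student Loan Interest Credit: $53,400 is $14,000 into a $15,000 phase-out range, leaving 1,000/15,000 of the credit: $7,560 × 1,000/15,000 = $504.
Dependent Care Credit: $53,400 is at or above $49,700, so the credit is $0.
Health Coverage Credit: $53,400 is at or above $43,200, so the credit is $0.
Total: $504 + $0 + $0 = $504.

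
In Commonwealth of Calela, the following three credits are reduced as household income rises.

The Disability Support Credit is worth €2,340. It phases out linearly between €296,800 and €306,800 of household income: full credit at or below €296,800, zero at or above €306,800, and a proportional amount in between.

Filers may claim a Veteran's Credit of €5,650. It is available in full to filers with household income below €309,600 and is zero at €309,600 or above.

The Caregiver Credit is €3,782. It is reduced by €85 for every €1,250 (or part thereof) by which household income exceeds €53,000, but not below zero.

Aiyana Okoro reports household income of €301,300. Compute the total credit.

Disability Support Credit: €301,300 is €4,500 into a €10,000 phase-out range, leaving 5,500/10,000 of the credit: €2,340 × 5,500/10,000 = €1,287.
Veteran's Credit: €301,300 is below the €309,600 cutoff, so the full €5,650 applies.
Caregiver Credit: income exceeds €53,000 by €248,300 → 199 increments × €85 = €16,915 ≥ base, so the credit is €0.
Total: €1,287 + €5,650 + €0 = €6,937.

€6,937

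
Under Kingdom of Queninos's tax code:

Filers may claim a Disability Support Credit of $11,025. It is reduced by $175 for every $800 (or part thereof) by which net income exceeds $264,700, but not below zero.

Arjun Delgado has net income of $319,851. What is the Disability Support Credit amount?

Disability Support Credit: income exceeds $264,700 by $55,151 → 69 increments × $175 = $12,075 ≥ base, so the credit is $0.

$0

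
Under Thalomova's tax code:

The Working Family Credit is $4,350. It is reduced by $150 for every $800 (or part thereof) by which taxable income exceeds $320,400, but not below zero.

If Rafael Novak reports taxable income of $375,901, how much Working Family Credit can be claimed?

$0

Working Family Credit: income exceeds $320,400 by $55,501 → 70 increments × $150 = $10,500 ≥ base, so the credit is $0.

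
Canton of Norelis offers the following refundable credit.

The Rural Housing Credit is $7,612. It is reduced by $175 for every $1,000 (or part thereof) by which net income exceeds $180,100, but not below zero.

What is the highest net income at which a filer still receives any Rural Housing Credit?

$223,100

After 43 increments the reduction is 43 × $175 = $7,525, leaving $87; one more increment wipes it out. Increment 43 ends at excess 43 × $1,000 = $43,000, so the highest qualifying income is $180,100 + $43,000 = $223,100.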